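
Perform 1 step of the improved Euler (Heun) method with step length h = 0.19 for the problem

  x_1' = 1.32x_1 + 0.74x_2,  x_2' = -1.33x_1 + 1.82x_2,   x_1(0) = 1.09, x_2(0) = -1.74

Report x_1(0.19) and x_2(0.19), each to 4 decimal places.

1.0607, -2.7724

Heun on (x_1,x_2): k1 = f(s_n, state_n); k2 = f(s_n + h, state_n + h·k1); state_{n+1} = state_n + (h/2)·(k1 + k2).
0.000000: (1.090000, -1.740000)
  k1 = (0.151200, -4.616500)
  predictor → (1.118728, -2.617135)
  k2 = (-0.459959, -6.251094)
  → (1.060668, -2.772421)
(x_1(0.19), x_2(0.19)) ≈ (1.0607, -2.7724)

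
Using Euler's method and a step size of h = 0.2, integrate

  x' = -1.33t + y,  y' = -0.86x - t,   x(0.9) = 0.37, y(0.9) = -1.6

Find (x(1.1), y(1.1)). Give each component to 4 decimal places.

Euler on (x,y): x_{n+1} = x_n + h·x', y_{n+1} = y_n + h·y'.
0.900000: (0.370000, -1.600000); f=(-2.797000, -1.218200) → (-0.189400, -1.843640)
(x(1.1), y(1.1)) ≈ (-0.1894, -1.8436)

-0.1894, -1.8436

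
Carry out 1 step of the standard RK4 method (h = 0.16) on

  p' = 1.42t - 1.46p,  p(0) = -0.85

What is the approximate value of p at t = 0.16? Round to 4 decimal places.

-0.6561

RK4: k1 = f(t_n, p_n); k2 = f(t_n + h/2, p_n + (h/2)·k1); k3 = f(t_n + h/2, p_n + (h/2)·k2); k4 = f(t_n + h, p_n + h·k3); p_{n+1} = p_n + (h/6)·(k1 + 2k2 + 2k3 + k4).
t=0.000000, p=-0.850000:
  k1 = f(0.000000, -0.850000) = 1.241000
  k2 = f(0.080000, -0.750720) = 1.209651
  k3 = f(0.080000, -0.753228) = 1.213313
  k4 = f(0.160000, -0.655870) = 1.184770
  p ← -0.850000 + (0.16/6)·(k1 + 2k2 + 2k3 + k4) = -0.656088
p(0.16) ≈ -0.6561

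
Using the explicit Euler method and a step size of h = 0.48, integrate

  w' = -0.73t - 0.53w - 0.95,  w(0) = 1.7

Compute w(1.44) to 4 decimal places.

Euler: w_{n+1} = w_n + h·f(t_n, w_n).
t=0.000000, w=1.700000: f=-1.851000 → w ← 1.700000 + 0.48·(-1.851000) = 0.811520
t=0.480000, w=0.811520: f=-1.730506 → w ← 0.811520 + 0.48·(-1.730506) = -0.019123
t=0.960000, w=-0.019123: f=-1.640665 → w ← -0.019123 + 0.48·(-1.640665) = -0.806642
w(1.44) ≈ -0.8066

-0.8066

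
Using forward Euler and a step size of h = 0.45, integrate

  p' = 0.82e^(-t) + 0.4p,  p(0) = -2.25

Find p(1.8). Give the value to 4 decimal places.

-3.1557

Euler: p_{n+1} = p_n + h·f(t_n, p_n).
t=0.000000, p=-2.250000: f=-0.080000 → p ← -2.250000 + 0.45·(-0.080000) = -2.286000
t=0.450000, p=-2.286000: f=-0.391545 → p ← -2.286000 + 0.45·(-0.391545) = -2.462195
t=0.900000, p=-2.462195: f=-0.651491 → p ← -2.462195 + 0.45·(-0.651491) = -2.755366
t=1.350000, p=-2.755366: f=-0.889569 → p ← -2.755366 + 0.45·(-0.889569) = -3.155672
p(1.8) ≈ -3.1557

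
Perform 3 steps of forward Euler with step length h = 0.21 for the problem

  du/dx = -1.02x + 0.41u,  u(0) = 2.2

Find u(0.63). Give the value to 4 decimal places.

Euler: u_{n+1} = u_n + h·f(x_n, u_n).
x=0.000000, u=2.200000: f=0.902000 → u ← 2.200000 + 0.21·0.902000 = 2.389420
x=0.210000, u=2.389420: f=0.765462 → u ← 2.389420 + 0.21·0.765462 = 2.550167
x=0.420000, u=2.550167: f=0.617168 → u ← 2.550167 + 0.21·0.617168 = 2.679772
u(0.63) ≈ 2.6798

2.6798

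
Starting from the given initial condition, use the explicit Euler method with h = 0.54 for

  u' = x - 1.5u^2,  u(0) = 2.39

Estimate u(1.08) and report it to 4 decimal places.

Euler: u_{n+1} = u_n + h·f(x_n, u_n).
x=0.000000, u=2.390000: f=-8.568150 → u ← 2.390000 + 0.54·(-8.568150) = -2.236801
x=0.540000, u=-2.236801: f=-6.964918 → u ← -2.236801 + 0.54·(-6.964918) = -5.997857
u(1.08) ≈ -5.9979

-5.9979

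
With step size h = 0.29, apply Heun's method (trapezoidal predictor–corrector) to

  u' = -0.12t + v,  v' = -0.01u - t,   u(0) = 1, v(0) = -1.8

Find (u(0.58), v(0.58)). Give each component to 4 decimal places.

Heun on (u,v): k1 = f(t_n, state_n); k2 = f(t_n + h, state_n + h·k1); state_{n+1} = state_n + (h/2)·(k1 + k2).
0.000000: (1.000000, -1.800000)
  k1 = (-1.800000, -0.010000)
  predictor → (0.478000, -1.802900)
  k2 = (-1.837700, -0.294780)
  → (0.472534, -1.844193)
0.290000: (0.472534, -1.844193)
  k1 = (-1.878993, -0.294725)
  predictor → (-0.072374, -1.929663)
  k2 = (-1.999263, -0.579276)
  → (-0.089814, -1.970923)
(u(0.58), v(0.58)) ≈ (-0.0898, -1.9709)

-0.0898, -1.9709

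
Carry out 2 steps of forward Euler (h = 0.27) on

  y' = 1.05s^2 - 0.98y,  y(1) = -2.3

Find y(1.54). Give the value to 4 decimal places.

-0.5781

Euler: y_{n+1} = y_n + h·f(s_n, y_n).
s=1.000000, y=-2.300000: f=3.304000 → y ← -2.300000 + 0.27·3.304000 = -1.407920
s=1.270000, y=-1.407920: f=3.073307 → y ← -1.407920 + 0.27·3.073307 = -0.578127
y(1.54) ≈ -0.5781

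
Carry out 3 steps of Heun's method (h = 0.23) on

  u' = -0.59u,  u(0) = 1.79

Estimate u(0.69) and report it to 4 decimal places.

1.1930

Heun: k1 = f(x_n, u_n); k2 = f(x_n + h, u_n + h·k1); u_{n+1} = u_n + (h/2)·(k1 + k2).
x=0.000000, u=1.790000:
  k1 = f(0.000000, 1.790000) = -1.056100
  k2 = f(0.230000, 1.547097) = -0.912787
  u ← 1.790000 + (0.23/2)·(-1.056100 + (-0.912787)) = 1.563578
x=0.230000, u=1.563578:
  k1 = f(0.230000, 1.563578) = -0.922511
  k2 = f(0.460000, 1.351400) = -0.797326
  u ← 1.563578 + (0.23/2)·(-0.922511 + (-0.797326)) = 1.365797
x=0.460000, u=1.365797:
  k1 = f(0.460000, 1.365797) = -0.805820
  k2 = f(0.690000, 1.180458) = -0.696470
  u ← 1.365797 + (0.23/2)·(-0.805820 + (-0.696470)) = 1.193033
u(0.69) ≈ 1.1930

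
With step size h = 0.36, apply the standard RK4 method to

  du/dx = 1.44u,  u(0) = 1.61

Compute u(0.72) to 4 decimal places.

4.5386

RK4: k1 = f(x_n, u_n); k2 = f(x_n + h/2, u_n + (h/2)·k1); k3 = f(x_n + h/2, u_n + (h/2)·k2); k4 = f(x_n + h, u_n + h·k3); u_{n+1} = u_n + (h/6)·(k1 + 2k2 + 2k3 + k4).
x=0.000000, u=1.610000:
  k1 = f(0.000000, 1.610000) = 2.318400
  k2 = f(0.180000, 2.027312) = 2.919329
  k3 = f(0.180000, 2.135479) = 3.075090
  k4 = f(0.360000, 2.717032) = 3.912527
  u ← 1.610000 + (0.36/6)·(k1 + 2k2 + 2k3 + k4) = 2.703186
x=0.360000, u=2.703186:
  k1 = f(0.360000, 2.703186) = 3.892588
  k2 = f(0.540000, 3.403852) = 4.901546
  k3 = f(0.540000, 3.585464) = 5.163069
  k4 = f(0.720000, 4.561891) = 6.569123
  u ← 2.703186 + (0.36/6)·(k1 + 2k2 + 2k3 + k4) = 4.538642
u(0.72) ≈ 4.5386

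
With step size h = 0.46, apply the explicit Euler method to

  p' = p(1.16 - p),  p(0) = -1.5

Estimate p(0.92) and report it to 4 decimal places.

Euler: p_{n+1} = p_n + h·f(t_n, p_n).
t=0.000000, p=-1.500000: f=-3.990000 → p ← -1.500000 + 0.46·(-3.990000) = -3.335400
t=0.460000, p=-3.335400: f=-14.993957 → p ← -3.335400 + 0.46·(-14.993957) = -10.232620
p(0.92) ≈ -10.2326

-10.2326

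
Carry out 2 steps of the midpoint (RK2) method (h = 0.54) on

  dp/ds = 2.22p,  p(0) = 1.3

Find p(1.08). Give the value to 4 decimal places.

Midpoint: k1 = f(s_n, p_n); k2 = f(s_n + h/2, p_n + (h/2)·k1); p_{n+1} = p_n + h·k2.
s=0.000000, p=1.300000:
  k1 = f(0.000000, 1.300000) = 2.886000
  k2 = f(0.270000, 2.079220) = 4.615868
  p ← 1.300000 + 0.54·4.615868 = 3.792569
s=0.540000, p=3.792569:
  k1 = f(0.540000, 3.792569) = 8.419503
  k2 = f(0.810000, 6.065835) = 13.466153
  p ← 3.792569 + 0.54·13.466153 = 11.064292
p(1.08) ≈ 11.0643

11.0643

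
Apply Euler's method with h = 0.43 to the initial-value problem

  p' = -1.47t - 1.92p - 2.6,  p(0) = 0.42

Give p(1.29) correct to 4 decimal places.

-1.9358

Euler: p_{n+1} = p_n + h·f(t_n, p_n).
t=0.000000, p=0.420000: f=-3.406400 → p ← 0.420000 + 0.43·(-3.406400) = -1.044752
t=0.430000, p=-1.044752: f=-1.226176 → p ← -1.044752 + 0.43·(-1.226176) = -1.572008
t=0.860000, p=-1.572008: f=-0.845945 → p ← -1.572008 + 0.43·(-0.845945) = -1.935764
p(1.29) ≈ -1.9358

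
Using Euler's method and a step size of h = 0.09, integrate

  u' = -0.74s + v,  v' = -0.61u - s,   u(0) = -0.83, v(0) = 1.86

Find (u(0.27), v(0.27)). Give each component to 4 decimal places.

Euler on (u,v): u_{n+1} = u_n + h·u', v_{n+1} = v_n + h·v'.
0.000000: (-0.830000, 1.860000); f=(1.860000, 0.506300) → (-0.662600, 1.905567)
0.090000: (-0.662600, 1.905567); f=(1.838967, 0.314186) → (-0.497093, 1.933844)
0.180000: (-0.497093, 1.933844); f=(1.800644, 0.123227) → (-0.335035, 1.944934)
(u(0.27), v(0.27)) ≈ (-0.3350, 1.9449)

-0.3350, 1.9449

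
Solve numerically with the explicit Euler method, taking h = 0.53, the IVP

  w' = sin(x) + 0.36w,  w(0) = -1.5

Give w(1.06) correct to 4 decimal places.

-1.8591

Euler: w_{n+1} = w_n + h·f(x_n, w_n).
x=0.000000, w=-1.500000: f=-0.540000 → w ← -1.500000 + 0.53·(-0.540000) = -1.786200
x=0.530000, w=-1.786200: f=-0.137499 → w ← -1.786200 + 0.53·(-0.137499) = -1.859074
w(1.06) ≈ -1.8591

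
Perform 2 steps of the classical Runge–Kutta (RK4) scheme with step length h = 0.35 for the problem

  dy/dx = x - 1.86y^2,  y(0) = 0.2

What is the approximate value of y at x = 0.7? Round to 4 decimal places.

RK4: k1 = f(x_n, y_n); k2 = f(x_n + h/2, y_n + (h/2)·k1); k3 = f(x_n + h/2, y_n + (h/2)·k2); k4 = f(x_n + h, y_n + h·k3); y_{n+1} = y_n + (h/6)·(k1 + 2k2 + 2k3 + k4).
x=0.000000, y=0.200000:
  k1 = f(0.000000, 0.200000) = -0.074400
  k2 = f(0.175000, 0.186980) = 0.109972
  k3 = f(0.175000, 0.219245) = 0.085593
  k4 = f(0.350000, 0.229957) = 0.251642
  y ← 0.200000 + (0.35/6)·(k1 + 2k2 + 2k3 + k4) = 0.233155
x=0.350000, y=0.233155:
  k1 = f(0.350000, 0.233155) = 0.248888
  k2 = f(0.525000, 0.276710) = 0.382582
  k3 = f(0.525000, 0.300107) = 0.357481
  k4 = f(0.700000, 0.358273) = 0.461251
  y ← 0.233155 + (0.35/6)·(k1 + 2k2 + 2k3 + k4) = 0.360920
y(0.7) ≈ 0.3609

0.3609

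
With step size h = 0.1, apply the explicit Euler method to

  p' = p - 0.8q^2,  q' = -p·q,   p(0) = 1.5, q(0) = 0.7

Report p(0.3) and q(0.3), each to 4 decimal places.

1.8980, 0.4121

Euler on (p,q): p_{n+1} = p_n + h·p', q_{n+1} = q_n + h·q'.
0.000000: (1.500000, 0.700000); f=(1.108000, -1.050000) → (1.610800, 0.595000)
0.100000: (1.610800, 0.595000); f=(1.327580, -0.958426) → (1.743558, 0.499157)
0.200000: (1.743558, 0.499157); f=(1.544232, -0.870310) → (1.897981, 0.412126)
(p(0.3), q(0.3)) ≈ (1.8980, 0.4121)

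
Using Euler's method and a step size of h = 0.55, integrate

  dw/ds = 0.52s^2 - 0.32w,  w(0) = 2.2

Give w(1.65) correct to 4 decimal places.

1.6482

Euler: w_{n+1} = w_n + h·f(s_n, w_n).
s=0.000000, w=2.200000: f=-0.704000 → w ← 2.200000 + 0.55·(-0.704000) = 1.812800
s=0.550000, w=1.812800: f=-0.422796 → w ← 1.812800 + 0.55·(-0.422796) = 1.580262
s=1.100000, w=1.580262: f=0.123516 → w ← 1.580262 + 0.55·0.123516 = 1.648196
w(1.65) ≈ 1.6482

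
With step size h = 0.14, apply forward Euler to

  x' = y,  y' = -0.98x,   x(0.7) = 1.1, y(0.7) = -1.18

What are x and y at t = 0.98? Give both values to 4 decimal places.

0.7485, -1.4592

Euler on (x,y): x_{n+1} = x_n + h·x', y_{n+1} = y_n + h·y'.
0.700000: (1.100000, -1.180000); f=(-1.180000, -1.078000) → (0.934800, -1.330920)
0.840000: (0.934800, -1.330920); f=(-1.330920, -0.916104) → (0.748471, -1.459175)
(x(0.98), y(0.98)) ≈ (0.7485, -1.4592)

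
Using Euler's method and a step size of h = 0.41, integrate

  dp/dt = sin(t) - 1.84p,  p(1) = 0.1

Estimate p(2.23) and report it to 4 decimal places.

Euler: p_{n+1} = p_n + h·f(t_n, p_n).
t=1.000000, p=0.100000: f=0.657471 → p ← 0.100000 + 0.41·0.657471 = 0.369563
t=1.410000, p=0.369563: f=0.307104 → p ← 0.369563 + 0.41·0.307104 = 0.495476
t=1.820000, p=0.495476: f=0.057434 → p ← 0.495476 + 0.41·0.057434 = 0.519024
p(2.23) ≈ 0.5190

0.5190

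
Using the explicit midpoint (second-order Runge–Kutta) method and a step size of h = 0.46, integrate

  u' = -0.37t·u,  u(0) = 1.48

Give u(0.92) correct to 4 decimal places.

1.2616

Midpoint: k1 = f(t_n, u_n); k2 = f(t_n + h/2, u_n + (h/2)·k1); u_{n+1} = u_n + h·k2.
t=0.000000, u=1.480000:
  k1 = f(0.000000, 1.480000) = 0.000000
  k2 = f(0.230000, 1.480000) = -0.125948
  u ← 1.480000 + 0.46·(-0.125948) = 1.422064
t=0.460000, u=1.422064:
  k1 = f(0.460000, 1.422064) = -0.242035
  k2 = f(0.690000, 1.366396) = -0.348841
  u ← 1.422064 + 0.46·(-0.348841) = 1.261597
u(0.92) ≈ 1.2616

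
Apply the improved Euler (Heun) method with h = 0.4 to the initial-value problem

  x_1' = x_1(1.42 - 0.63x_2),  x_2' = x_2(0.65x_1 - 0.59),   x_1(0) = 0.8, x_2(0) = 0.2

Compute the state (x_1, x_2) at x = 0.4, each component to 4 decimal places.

Heun on (x_1,x_2): k1 = f(x_n, state_n); k2 = f(x_n + h, state_n + h·k1); state_{n+1} = state_n + (h/2)·(k1 + k2).
0.000000: (0.800000, 0.200000)
  k1 = (1.035200, -0.014000)
  predictor → (1.214080, 0.194400)
  k2 = (1.575303, 0.038715)
  → (1.322101, 0.204943)
(x_1(0.4), x_2(0.4)) ≈ (1.3221, 0.2049)

1.3221, 0.2049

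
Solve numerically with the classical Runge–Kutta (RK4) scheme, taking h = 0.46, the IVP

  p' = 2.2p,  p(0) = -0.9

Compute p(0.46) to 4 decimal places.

-2.4665

RK4: k1 = f(x_n, p_n); k2 = f(x_n + h/2, p_n + (h/2)·k1); k3 = f(x_n + h/2, p_n + (h/2)·k2); k4 = f(x_n + h, p_n + h·k3); p_{n+1} = p_n + (h/6)·(k1 + 2k2 + 2k3 + k4).
x=0.000000, p=-0.900000:
  k1 = f(0.000000, -0.900000) = -1.980000
  k2 = f(0.230000, -1.355400) = -2.981880
  k3 = f(0.230000, -1.585832) = -3.488831
  k4 = f(0.460000, -2.504862) = -5.510697
  p ← -0.900000 + (0.46/6)·(k1 + 2k2 + 2k3 + k4) = -2.466463
p(0.46) ≈ -2.4665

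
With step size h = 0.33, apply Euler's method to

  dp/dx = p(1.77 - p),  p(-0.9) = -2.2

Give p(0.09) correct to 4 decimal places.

Euler: p_{n+1} = p_n + h·f(x_n, p_n).
x=-0.900000, p=-2.200000: f=-8.734000 → p ← -2.200000 + 0.33·(-8.734000) = -5.082220
x=-0.570000, p=-5.082220: f=-34.824490 → p ← -5.082220 + 0.33·(-34.824490) = -16.574302
x=-0.240000, p=-16.574302: f=-304.043985 → p ← -16.574302 + 0.33·(-304.043985) = -116.908817
p(0.09) ≈ -116.9088

-116.9088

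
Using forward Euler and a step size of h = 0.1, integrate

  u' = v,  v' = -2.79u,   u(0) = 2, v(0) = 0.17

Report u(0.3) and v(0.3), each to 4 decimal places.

Euler on (u,v): u_{n+1} = u_n + h·u', v_{n+1} = v_n + h·v'.
0.000000: (2.000000, 0.170000); f=(0.170000, -5.580000) → (2.017000, -0.388000)
0.100000: (2.017000, -0.388000); f=(-0.388000, -5.627430) → (1.978200, -0.950743)
0.200000: (1.978200, -0.950743); f=(-0.950743, -5.519178) → (1.883126, -1.502661)
(u(0.3), v(0.3)) ≈ (1.8831, -1.5027)

1.8831, -1.5027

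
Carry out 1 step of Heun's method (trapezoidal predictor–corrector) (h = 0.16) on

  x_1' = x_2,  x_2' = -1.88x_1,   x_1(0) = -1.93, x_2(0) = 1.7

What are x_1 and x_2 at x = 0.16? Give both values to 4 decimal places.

Heun on (x_1,x_2): k1 = f(x_n, state_n); k2 = f(x_n + h, state_n + h·k1); state_{n+1} = state_n + (h/2)·(k1 + k2).
0.000000: (-1.930000, 1.700000)
  k1 = (1.700000, 3.628400)
  predictor → (-1.658000, 2.280544)
  k2 = (2.280544, 3.117040)
  → (-1.611556, 2.239635)
(x_1(0.16), x_2(0.16)) ≈ (-1.6116, 2.2396)

-1.6116, 2.2396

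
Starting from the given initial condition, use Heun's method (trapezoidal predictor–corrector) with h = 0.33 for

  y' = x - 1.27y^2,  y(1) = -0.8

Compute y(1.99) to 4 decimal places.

Heun: k1 = f(x_n, y_n); k2 = f(x_n + h, y_n + h·k1); y_{n+1} = y_n + (h/2)·(k1 + k2).
x=1.000000, y=-0.800000:
  k1 = f(1.000000, -0.800000) = 0.187200
  k2 = f(1.330000, -0.738224) = 0.637882
  y ← -0.800000 + (0.33/2)·(0.187200 + 0.637882) = -0.663861
x=1.330000, y=-0.663861:
  k1 = f(1.330000, -0.663861) = 0.770296
  k2 = f(1.660000, -0.409664) = 1.446863
  y ← -0.663861 + (0.33/2)·(0.770296 + 1.446863) = -0.298030
x=1.660000, y=-0.298030:
  k1 = f(1.660000, -0.298030) = 1.547196
  k2 = f(1.990000, 0.212544) = 1.932628
  y ← -0.298030 + (0.33/2)·(1.547196 + 1.932628) = 0.276141
y(1.99) ≈ 0.2761

0.2761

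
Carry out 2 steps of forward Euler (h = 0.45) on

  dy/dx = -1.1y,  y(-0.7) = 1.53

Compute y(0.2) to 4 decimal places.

0.3902

Euler: y_{n+1} = y_n + h·f(x_n, y_n).
x=-0.700000, y=1.530000: f=-1.683000 → y ← 1.530000 + 0.45·(-1.683000) = 0.772650
x=-0.250000, y=0.772650: f=-0.849915 → y ← 0.772650 + 0.45·(-0.849915) = 0.390188
y(0.2) ≈ 0.3902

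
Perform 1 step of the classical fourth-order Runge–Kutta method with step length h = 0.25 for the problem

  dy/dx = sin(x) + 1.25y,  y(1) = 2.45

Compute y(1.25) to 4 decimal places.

3.6119

RK4: k1 = f(x_n, y_n); k2 = f(x_n + h/2, y_n + (h/2)·k1); k3 = f(x_n + h/2, y_n + (h/2)·k2); k4 = f(x_n + h, y_n + h·k3); y_{n+1} = y_n + (h/6)·(k1 + 2k2 + 2k3 + k4).
x=1.000000, y=2.450000:
  k1 = f(1.000000, 2.450000) = 3.903971
  k2 = f(1.125000, 2.937996) = 4.574763
  k3 = f(1.125000, 3.021845) = 4.679574
  k4 = f(1.250000, 3.619894) = 5.473852
  y ← 2.450000 + (0.25/6)·(k1 + 2k2 + 2k3 + k4) = 3.611937
y(1.25) ≈ 3.6119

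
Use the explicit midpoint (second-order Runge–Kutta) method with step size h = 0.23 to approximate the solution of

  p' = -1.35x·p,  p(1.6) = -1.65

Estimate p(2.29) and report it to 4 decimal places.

Midpoint: k1 = f(x_n, p_n); k2 = f(x_n + h/2, p_n + (h/2)·k1); p_{n+1} = p_n + h·k2.
x=1.600000, p=-1.650000:
  k1 = f(1.600000, -1.650000) = 3.564000
  k2 = f(1.715000, -1.240140) = 2.871234
  p ← -1.650000 + 0.23·2.871234 = -0.989616
x=1.830000, p=-0.989616:
  k1 = f(1.830000, -0.989616) = 2.444847
  k2 = f(1.945000, -0.708459) = 1.860236
  p ← -0.989616 + 0.23·1.860236 = -0.561762
x=2.060000, p=-0.561762:
  k1 = f(2.060000, -0.561762) = 1.562260
  k2 = f(2.175000, -0.382102) = 1.121947
  p ← -0.561762 + 0.23·1.121947 = -0.303714
p(2.29) ≈ -0.3037

-0.3037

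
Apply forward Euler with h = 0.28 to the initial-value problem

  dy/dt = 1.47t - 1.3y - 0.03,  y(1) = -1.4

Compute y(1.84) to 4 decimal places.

Euler: y_{n+1} = y_n + h·f(t_n, y_n).
t=1.000000, y=-1.400000: f=3.260000 → y ← -1.400000 + 0.28·3.260000 = -0.487200
t=1.280000, y=-0.487200: f=2.484960 → y ← -0.487200 + 0.28·2.484960 = 0.208589
t=1.560000, y=0.208589: f=1.992035 → y ← 0.208589 + 0.28·1.992035 = 0.766358
y(1.84) ≈ 0.7664

0.7664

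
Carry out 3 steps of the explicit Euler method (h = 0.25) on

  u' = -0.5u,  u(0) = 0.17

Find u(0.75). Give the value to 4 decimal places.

0.1139

Euler: u_{n+1} = u_n + h·f(x_n, u_n).
x=0.000000, u=0.170000: f=-0.085000 → u ← 0.170000 + 0.25·(-0.085000) = 0.148750
x=0.250000, u=0.148750: f=-0.074375 → u ← 0.148750 + 0.25·(-0.074375) = 0.130156
x=0.500000, u=0.130156: f=-0.065078 → u ← 0.130156 + 0.25·(-0.065078) = 0.113887
u(0.75) ≈ 0.1139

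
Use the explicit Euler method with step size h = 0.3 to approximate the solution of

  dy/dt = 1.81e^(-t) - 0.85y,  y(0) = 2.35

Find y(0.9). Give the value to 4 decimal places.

Euler: y_{n+1} = y_n + h·f(t_n, y_n).
t=0.000000, y=2.350000: f=-0.187500 → y ← 2.350000 + 0.3·(-0.187500) = 2.293750
t=0.300000, y=2.293750: f=-0.608807 → y ← 2.293750 + 0.3·(-0.608807) = 2.111108
t=0.600000, y=2.111108: f=-0.801093 → y ← 2.111108 + 0.3·(-0.801093) = 1.870780
y(0.9) ≈ 1.8708

1.8708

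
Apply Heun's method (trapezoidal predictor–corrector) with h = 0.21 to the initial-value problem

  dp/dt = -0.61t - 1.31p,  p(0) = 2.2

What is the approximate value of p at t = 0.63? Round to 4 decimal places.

0.8806

Heun: k1 = f(t_n, p_n); k2 = f(t_n + h, p_n + h·k1); p_{n+1} = p_n + (h/2)·(k1 + k2).
t=0.000000, p=2.200000:
  k1 = f(0.000000, 2.200000) = -2.882000
  k2 = f(0.210000, 1.594780) = -2.217262
  p ← 2.200000 + (0.21/2)·(-2.882000 + (-2.217262)) = 1.664578
t=0.210000, p=1.664578:
  k1 = f(0.210000, 1.664578) = -2.308697
  k2 = f(0.420000, 1.179751) = -1.801674
  p ← 1.664578 + (0.21/2)·(-2.308697 + (-1.801674)) = 1.232989
t=0.420000, p=1.232989:
  k1 = f(0.420000, 1.232989) = -1.871415
  k2 = f(0.630000, 0.839991) = -1.484689
  p ← 1.232989 + (0.21/2)·(-1.871415 + (-1.484689)) = 0.880598
p(0.63) ≈ 0.8806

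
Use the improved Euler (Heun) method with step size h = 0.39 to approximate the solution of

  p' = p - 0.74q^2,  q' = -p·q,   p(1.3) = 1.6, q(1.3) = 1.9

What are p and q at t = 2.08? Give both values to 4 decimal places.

Heun on (p,q): k1 = f(t_n, state_n); k2 = f(t_n + h, state_n + h·k1); state_{n+1} = state_n + (h/2)·(k1 + k2).
1.300000: (1.600000, 1.900000)
  k1 = (-1.071400, -3.040000)
  predictor → (1.182154, 0.714400)
  k2 = (0.804482, -0.844531)
  → (1.547951, 1.142516)
1.690000: (1.547951, 1.142516)
  k1 = (0.581997, -1.768560)
  predictor → (1.774930, 0.452778)
  k2 = (1.623224, -0.803650)
  → (1.977969, 0.640936)
(p(2.08), q(2.08)) ≈ (1.9780, 0.6409)

1.9780, 0.6409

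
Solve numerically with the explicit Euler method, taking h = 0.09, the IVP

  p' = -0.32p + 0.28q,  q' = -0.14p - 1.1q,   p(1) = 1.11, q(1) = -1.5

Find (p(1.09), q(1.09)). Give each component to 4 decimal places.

1.0402, -1.3655

Euler on (p,q): p_{n+1} = p_n + h·p', q_{n+1} = q_n + h·q'.
1.000000: (1.110000, -1.500000); f=(-0.775200, 1.494600) → (1.040232, -1.365486)
(p(1.09), q(1.09)) ≈ (1.0402, -1.3655)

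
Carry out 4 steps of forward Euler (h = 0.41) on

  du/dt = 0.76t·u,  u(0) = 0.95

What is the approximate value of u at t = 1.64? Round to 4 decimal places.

1.8607

Euler: u_{n+1} = u_n + h·f(t_n, u_n).
t=0.000000, u=0.950000: f=0.000000 → u ← 0.950000 + 0.41·0.000000 = 0.950000
t=0.410000, u=0.950000: f=0.296020 → u ← 0.950000 + 0.41·0.296020 = 1.071368
t=0.820000, u=1.071368: f=0.667677 → u ← 1.071368 + 0.41·0.667677 = 1.345116
t=1.230000, u=1.345116: f=1.257414 → u ← 1.345116 + 0.41·1.257414 = 1.860655
u(1.64) ≈ 1.8607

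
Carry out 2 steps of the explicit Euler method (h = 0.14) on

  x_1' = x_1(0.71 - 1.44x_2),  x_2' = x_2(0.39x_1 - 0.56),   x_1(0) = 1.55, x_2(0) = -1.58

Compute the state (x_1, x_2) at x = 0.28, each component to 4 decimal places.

3.1207, -1.6560

Euler on (x_1,x_2): x_1_{n+1} = x_1_n + h·x_1', x_2_{n+1} = x_2_n + h·x_2'.
0.000000: (1.550000, -1.580000); f=(4.627060, -0.070310) → (2.197788, -1.589843)
0.140000: (2.197788, -1.589843); f=(6.591990, -0.472402) → (3.120667, -1.655980)
(x_1(0.28), x_2(0.28)) ≈ (3.1207, -1.6560)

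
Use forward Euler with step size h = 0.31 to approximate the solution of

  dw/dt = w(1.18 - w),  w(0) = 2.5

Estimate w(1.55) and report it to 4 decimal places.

Euler: w_{n+1} = w_n + h·f(t_n, w_n).
t=0.000000, w=2.500000: f=-3.300000 → w ← 2.500000 + 0.31·(-3.300000) = 1.477000
t=0.310000, w=1.477000: f=-0.438669 → w ← 1.477000 + 0.31·(-0.438669) = 1.341013
t=0.620000, w=1.341013: f=-0.215920 → w ← 1.341013 + 0.31·(-0.215920) = 1.274077
t=0.930000, w=1.274077: f=-0.119862 → w ← 1.274077 + 0.31·(-0.119862) = 1.236920
t=1.240000, w=1.236920: f=-0.070406 → w ← 1.236920 + 0.31·(-0.070406) = 1.215094
w(1.55) ≈ 1.2151

1.2151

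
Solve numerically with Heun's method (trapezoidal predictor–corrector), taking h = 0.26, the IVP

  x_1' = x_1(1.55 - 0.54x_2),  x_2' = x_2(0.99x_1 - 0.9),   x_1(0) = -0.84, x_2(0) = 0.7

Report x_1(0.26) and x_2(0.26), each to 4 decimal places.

-1.1592, 0.4431

Heun on (x_1,x_2): k1 = f(t_n, state_n); k2 = f(t_n + h, state_n + h·k1); state_{n+1} = state_n + (h/2)·(k1 + k2).
0.000000: (-0.840000, 0.700000)
  k1 = (-0.984480, -1.212120)
  predictor → (-1.095965, 0.384849)
  k2 = (-1.470984, -0.763927)
  → (-1.159210, 0.443114)
(x_1(0.26), x_2(0.26)) ≈ (-1.1592, 0.4431)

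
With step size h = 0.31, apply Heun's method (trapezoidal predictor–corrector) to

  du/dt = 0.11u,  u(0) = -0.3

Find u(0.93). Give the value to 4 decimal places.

-0.3323

Heun: k1 = f(t_n, u_n); k2 = f(t_n + h, u_n + h·k1); u_{n+1} = u_n + (h/2)·(k1 + k2).
t=0.000000, u=-0.300000:
  k1 = f(0.000000, -0.300000) = -0.033000
  k2 = f(0.310000, -0.310230) = -0.034125
  u ← -0.300000 + (0.31/2)·(-0.033000 + (-0.034125)) = -0.310404
t=0.310000, u=-0.310404:
  k1 = f(0.310000, -0.310404) = -0.034144
  k2 = f(0.620000, -0.320989) = -0.035309
  u ← -0.310404 + (0.31/2)·(-0.034144 + (-0.035309)) = -0.321170
t=0.620000, u=-0.321170:
  k1 = f(0.620000, -0.321170) = -0.035329
  k2 = f(0.930000, -0.332122) = -0.036533
  u ← -0.321170 + (0.31/2)·(-0.035329 + (-0.036533)) = -0.332308
u(0.93) ≈ -0.3323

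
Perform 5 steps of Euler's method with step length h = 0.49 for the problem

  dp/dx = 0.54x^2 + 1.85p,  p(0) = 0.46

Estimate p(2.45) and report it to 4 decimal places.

15.0567

Euler: p_{n+1} = p_n + h·f(x_n, p_n).
x=0.000000, p=0.460000: f=0.851000 → p ← 0.460000 + 0.49·0.851000 = 0.876990
x=0.490000, p=0.876990: f=1.752086 → p ← 0.876990 + 0.49·1.752086 = 1.735512
x=0.980000, p=1.735512: f=3.729313 → p ← 1.735512 + 0.49·3.729313 = 3.562875
x=1.470000, p=3.562875: f=7.758205 → p ← 3.562875 + 0.49·7.758205 = 7.364396
x=1.960000, p=7.364396: f=15.698596 → p ← 7.364396 + 0.49·15.698596 = 15.056708
p(2.45) ≈ 15.0567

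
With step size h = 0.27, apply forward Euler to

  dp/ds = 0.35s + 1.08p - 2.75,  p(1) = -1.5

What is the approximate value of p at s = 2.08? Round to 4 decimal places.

-7.9517

Euler: p_{n+1} = p_n + h·f(s_n, p_n).
s=1.000000, p=-1.500000: f=-4.020000 → p ← -1.500000 + 0.27·(-4.020000) = -2.585400
s=1.270000, p=-2.585400: f=-5.097732 → p ← -2.585400 + 0.27·(-5.097732) = -3.961788
s=1.540000, p=-3.961788: f=-6.489731 → p ← -3.961788 + 0.27·(-6.489731) = -5.714015
s=1.810000, p=-5.714015: f=-8.287636 → p ← -5.714015 + 0.27·(-8.287636) = -7.951677
p(2.08) ≈ -7.9517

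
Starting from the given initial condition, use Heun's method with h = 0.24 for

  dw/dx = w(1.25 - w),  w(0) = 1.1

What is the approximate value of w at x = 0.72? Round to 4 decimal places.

1.1835

Heun: k1 = f(x_n, w_n); k2 = f(x_n + h, w_n + h·k1); w_{n+1} = w_n + (h/2)·(k1 + k2).
x=0.000000, w=1.100000:
  k1 = f(0.000000, 1.100000) = 0.165000
  k2 = f(0.240000, 1.139600) = 0.125812
  w ← 1.100000 + (0.24/2)·(0.165000 + 0.125812) = 1.134897
x=0.240000, w=1.134897:
  k1 = f(0.240000, 1.134897) = 0.130630
  k2 = f(0.480000, 1.166249) = 0.097675
  w ← 1.134897 + (0.24/2)·(0.130630 + 0.097675) = 1.162294
x=0.480000, w=1.162294:
  k1 = f(0.480000, 1.162294) = 0.101940
  k2 = f(0.720000, 1.186760) = 0.075051
  w ← 1.162294 + (0.24/2)·(0.101940 + 0.075051) = 1.183533
w(0.72) ≈ 1.1835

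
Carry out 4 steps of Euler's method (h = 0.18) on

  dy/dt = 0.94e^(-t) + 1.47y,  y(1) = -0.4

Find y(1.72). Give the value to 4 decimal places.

-0.7228

Euler: y_{n+1} = y_n + h·f(t_n, y_n).
t=1.000000, y=-0.400000: f=-0.242193 → y ← -0.400000 + 0.18·(-0.242193) = -0.443595
t=1.180000, y=-0.443595: f=-0.363242 → y ← -0.443595 + 0.18·(-0.363242) = -0.508978
t=1.360000, y=-0.508978: f=-0.506937 → y ← -0.508978 + 0.18·(-0.506937) = -0.600227
t=1.540000, y=-0.600227: f=-0.680816 → y ← -0.600227 + 0.18·(-0.680816) = -0.722774
y(1.72) ≈ -0.7228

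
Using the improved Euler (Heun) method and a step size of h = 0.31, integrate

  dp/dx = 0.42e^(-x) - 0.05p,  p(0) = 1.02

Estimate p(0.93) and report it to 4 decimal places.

Heun: k1 = f(x_n, p_n); k2 = f(x_n + h, p_n + h·k1); p_{n+1} = p_n + (h/2)·(k1 + k2).
x=0.000000, p=1.020000:
  k1 = f(0.000000, 1.020000) = 0.369000
  k2 = f(0.310000, 1.134390) = 0.251328
  p ← 1.020000 + (0.31/2)·(0.369000 + 0.251328) = 1.116151
x=0.310000, p=1.116151:
  k1 = f(0.310000, 1.116151) = 0.252240
  k2 = f(0.620000, 1.194345) = 0.166219
  p ← 1.116151 + (0.31/2)·(0.252240 + 0.166219) = 1.181012
x=0.620000, p=1.181012:
  k1 = f(0.620000, 1.181012) = 0.166886
  k2 = f(0.930000, 1.232747) = 0.104075
  p ← 1.181012 + (0.31/2)·(0.166886 + 0.104075) = 1.223011
p(0.93) ≈ 1.2230

1.2230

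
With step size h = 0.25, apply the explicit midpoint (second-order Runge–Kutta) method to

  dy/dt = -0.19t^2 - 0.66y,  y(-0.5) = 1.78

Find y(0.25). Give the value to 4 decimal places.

1.0825

Midpoint: k1 = f(t_n, y_n); k2 = f(t_n + h/2, y_n + (h/2)·k1); y_{n+1} = y_n + h·k2.
t=-0.500000, y=1.780000:
  k1 = f(-0.500000, 1.780000) = -1.222300
  k2 = f(-0.375000, 1.627212) = -1.100679
  y ← 1.780000 + 0.25·(-1.100679) = 1.504830
t=-0.250000, y=1.504830:
  k1 = f(-0.250000, 1.504830) = -1.005063
  k2 = f(-0.125000, 1.379197) = -0.913239
  y ← 1.504830 + 0.25·(-0.913239) = 1.276520
t=0.000000, y=1.276520:
  k1 = f(0.000000, 1.276520) = -0.842504
  k2 = f(0.125000, 1.171208) = -0.775966
  y ← 1.276520 + 0.25·(-0.775966) = 1.082529
y(0.25) ≈ 1.0825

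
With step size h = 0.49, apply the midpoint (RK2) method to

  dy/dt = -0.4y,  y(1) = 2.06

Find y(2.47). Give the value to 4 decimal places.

Midpoint: k1 = f(t_n, y_n); k2 = f(t_n + h/2, y_n + (h/2)·k1); y_{n+1} = y_n + h·k2.
t=1.000000, y=2.060000:
  k1 = f(1.000000, 2.060000) = -0.824000
  k2 = f(1.245000, 1.858120) = -0.743248
  y ← 2.060000 + 0.49·(-0.743248) = 1.695808
t=1.490000, y=1.695808:
  k1 = f(1.490000, 1.695808) = -0.678323
  k2 = f(1.735000, 1.529619) = -0.611848
  y ← 1.695808 + 0.49·(-0.611848) = 1.396003
t=1.980000, y=1.396003:
  k1 = f(1.980000, 1.396003) = -0.558401
  k2 = f(2.225000, 1.259195) = -0.503678
  y ← 1.396003 + 0.49·(-0.503678) = 1.149201
y(2.47) ≈ 1.1492

1.1492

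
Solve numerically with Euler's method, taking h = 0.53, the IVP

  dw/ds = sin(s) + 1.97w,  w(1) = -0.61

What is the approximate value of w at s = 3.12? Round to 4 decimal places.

-3.3939

Euler: w_{n+1} = w_n + h·f(s_n, w_n).
s=1.000000, w=-0.610000: f=-0.360229 → w ← -0.610000 + 0.53·(-0.360229) = -0.800921
s=1.530000, w=-0.800921: f=-0.578647 → w ← -0.800921 + 0.53·(-0.578647) = -1.107604
s=2.060000, w=-1.107604: f=-1.299273 → w ← -1.107604 + 0.53·(-1.299273) = -1.796219
s=2.590000, w=-1.796219: f=-3.014508 → w ← -1.796219 + 0.53·(-3.014508) = -3.393908
w(3.12) ≈ -3.3939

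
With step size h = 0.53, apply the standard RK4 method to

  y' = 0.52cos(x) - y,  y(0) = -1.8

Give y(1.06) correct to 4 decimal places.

-0.3608

RK4: k1 = f(x_n, y_n); k2 = f(x_n + h/2, y_n + (h/2)·k1); k3 = f(x_n + h/2, y_n + (h/2)·k2); k4 = f(x_n + h, y_n + h·k3); y_{n+1} = y_n + (h/6)·(k1 + 2k2 + 2k3 + k4).
x=0.000000, y=-1.800000:
  k1 = f(0.000000, -1.800000) = 2.320000
  k2 = f(0.265000, -1.185200) = 1.687048
  k3 = f(0.265000, -1.352932) = 1.854780
  k4 = f(0.530000, -0.816966) = 1.265626
  y ← -1.800000 + (0.53/6)·(k1 + 2k2 + 2k3 + k4) = -0.857547
x=0.530000, y=-0.857547:
  k1 = f(0.530000, -0.857547) = 1.306206
  k2 = f(0.795000, -0.511402) = 0.875550
  k3 = f(0.795000, -0.625526) = 0.989674
  k4 = f(1.060000, -0.333019) = 0.587233
  y ← -0.857547 + (0.53/6)·(k1 + 2k2 + 2k3 + k4) = -0.360770
y(1.06) ≈ -0.3608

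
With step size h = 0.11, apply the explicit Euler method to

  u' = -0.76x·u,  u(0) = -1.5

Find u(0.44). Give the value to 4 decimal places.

-1.4186

Euler: u_{n+1} = u_n + h·f(x_n, u_n).
x=0.000000, u=-1.500000: f=0.000000 → u ← -1.500000 + 0.11·0.000000 = -1.500000
x=0.110000, u=-1.500000: f=0.125400 → u ← -1.500000 + 0.11·0.125400 = -1.486206
x=0.220000, u=-1.486206: f=0.248494 → u ← -1.486206 + 0.11·0.248494 = -1.458872
x=0.330000, u=-1.458872: f=0.365885 → u ← -1.458872 + 0.11·0.365885 = -1.418624
u(0.44) ≈ -1.4186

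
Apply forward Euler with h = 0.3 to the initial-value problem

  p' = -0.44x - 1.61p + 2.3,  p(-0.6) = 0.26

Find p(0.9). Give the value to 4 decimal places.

Euler: p_{n+1} = p_n + h·f(x_n, p_n).
x=-0.600000, p=0.260000: f=2.145400 → p ← 0.260000 + 0.3·2.145400 = 0.903620
x=-0.300000, p=0.903620: f=0.977172 → p ← 0.903620 + 0.3·0.977172 = 1.196772
x=0.000000, p=1.196772: f=0.373198 → p ← 1.196772 + 0.3·0.373198 = 1.308731
x=0.300000, p=1.308731: f=0.060943 → p ← 1.308731 + 0.3·0.060943 = 1.327014
x=0.600000, p=1.327014: f=-0.100492 → p ← 1.327014 + 0.3·(-0.100492) = 1.296866
p(0.9) ≈ 1.2969

1.2969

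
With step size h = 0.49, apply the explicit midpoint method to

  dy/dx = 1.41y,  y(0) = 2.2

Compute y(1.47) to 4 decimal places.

Midpoint: k1 = f(x_n, y_n); k2 = f(x_n + h/2, y_n + (h/2)·k1); y_{n+1} = y_n + h·k2.
x=0.000000, y=2.200000:
  k1 = f(0.000000, 2.200000) = 3.102000
  k2 = f(0.245000, 2.959990) = 4.173586
  y ← 2.200000 + 0.49·4.173586 = 4.245057
x=0.490000, y=4.245057:
  k1 = f(0.490000, 4.245057) = 5.985530
  k2 = f(0.735000, 5.711512) = 8.053232
  y ← 4.245057 + 0.49·8.053232 = 8.191141
x=0.980000, y=8.191141:
  k1 = f(0.980000, 8.191141) = 11.549508
  k2 = f(1.225000, 11.020770) = 15.539286
  y ← 8.191141 + 0.49·15.539286 = 15.805391
y(1.47) ≈ 15.8054

15.8054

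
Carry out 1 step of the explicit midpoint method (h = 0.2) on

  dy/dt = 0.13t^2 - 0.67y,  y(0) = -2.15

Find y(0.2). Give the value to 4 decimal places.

-1.8809

Midpoint: k1 = f(t_n, y_n); k2 = f(t_n + h/2, y_n + (h/2)·k1); y_{n+1} = y_n + h·k2.
t=0.000000, y=-2.150000:
  k1 = f(0.000000, -2.150000) = 1.440500
  k2 = f(0.100000, -2.005950) = 1.345287
  y ← -2.150000 + 0.2·1.345287 = -1.880943
y(0.2) ≈ -1.8809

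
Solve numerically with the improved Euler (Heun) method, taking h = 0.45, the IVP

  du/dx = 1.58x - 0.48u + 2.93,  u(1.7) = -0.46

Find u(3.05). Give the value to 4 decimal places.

Heun: k1 = f(x_n, u_n); k2 = f(x_n + h, u_n + h·k1); u_{n+1} = u_n + (h/2)·(k1 + k2).
x=1.700000, u=-0.460000:
  k1 = f(1.700000, -0.460000) = 5.836800
  k2 = f(2.150000, 2.166560) = 5.287051
  u ← -0.460000 + (0.45/2)·(5.836800 + 5.287051) = 2.042867
x=2.150000, u=2.042867:
  k1 = f(2.150000, 2.042867) = 5.346424
  k2 = f(2.600000, 4.448757) = 4.902596
  u ← 2.042867 + (0.45/2)·(5.346424 + 4.902596) = 4.348896
x=2.600000, u=4.348896:
  k1 = f(2.600000, 4.348896) = 4.950530
  k2 = f(3.050000, 6.576635) = 4.592215
  u ← 4.348896 + (0.45/2)·(4.950530 + 4.592215) = 6.496014
u(3.05) ≈ 6.4960

6.4960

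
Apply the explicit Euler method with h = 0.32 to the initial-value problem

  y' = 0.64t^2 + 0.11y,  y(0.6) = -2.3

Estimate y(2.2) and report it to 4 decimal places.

-0.8801

Euler: y_{n+1} = y_n + h·f(t_n, y_n).
t=0.600000, y=-2.300000: f=-0.022600 → y ← -2.300000 + 0.32·(-0.022600) = -2.307232
t=0.920000, y=-2.307232: f=0.287900 → y ← -2.307232 + 0.32·0.287900 = -2.215104
t=1.240000, y=-2.215104: f=0.740403 → y ← -2.215104 + 0.32·0.740403 = -1.978175
t=1.560000, y=-1.978175: f=1.339905 → y ← -1.978175 + 0.32·1.339905 = -1.549406
t=1.880000, y=-1.549406: f=2.091581 → y ← -1.549406 + 0.32·2.091581 = -0.880099
y(2.2) ≈ -0.8801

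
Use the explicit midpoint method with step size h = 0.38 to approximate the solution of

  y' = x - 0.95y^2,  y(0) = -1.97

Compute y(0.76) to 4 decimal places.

Midpoint: k1 = f(x_n, y_n); k2 = f(x_n + h/2, y_n + (h/2)·k1); y_{n+1} = y_n + h·k2.
x=0.000000, y=-1.970000:
  k1 = f(0.000000, -1.970000) = -3.686855
  k2 = f(0.190000, -2.670502) = -6.585004
  y ← -1.970000 + 0.38·(-6.585004) = -4.472302
x=0.380000, y=-4.472302:
  k1 = f(0.380000, -4.472302) = -18.621407
  k2 = f(0.570000, -8.010369) = -60.387711
  y ← -4.472302 + 0.38·(-60.387711) = -27.419632
y(0.76) ≈ -27.4196

-27.4196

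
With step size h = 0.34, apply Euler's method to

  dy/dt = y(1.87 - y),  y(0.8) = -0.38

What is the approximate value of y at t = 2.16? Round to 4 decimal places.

-6.4706

Euler: y_{n+1} = y_n + h·f(t_n, y_n).
t=0.800000, y=-0.380000: f=-0.855000 → y ← -0.380000 + 0.34·(-0.855000) = -0.670700
t=1.140000, y=-0.670700: f=-1.704047 → y ← -0.670700 + 0.34·(-1.704047) = -1.250076
t=1.480000, y=-1.250076: f=-3.900333 → y ← -1.250076 + 0.34·(-3.900333) = -2.576189
t=1.820000, y=-2.576189: f=-11.454225 → y ← -2.576189 + 0.34·(-11.454225) = -6.470626
y(2.16) ≈ -6.4706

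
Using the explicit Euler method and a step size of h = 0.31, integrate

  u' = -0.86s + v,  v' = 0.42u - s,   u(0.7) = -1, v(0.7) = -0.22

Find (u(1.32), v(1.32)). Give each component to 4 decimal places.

Euler on (u,v): u_{n+1} = u_n + h·u', v_{n+1} = v_n + h·v'.
0.700000: (-1.000000, -0.220000); f=(-0.822000, -1.120000) → (-1.254820, -0.567200)
1.010000: (-1.254820, -0.567200); f=(-1.435800, -1.537024) → (-1.699918, -1.043678)
(u(1.32), v(1.32)) ≈ (-1.6999, -1.0437)

-1.6999, -1.0437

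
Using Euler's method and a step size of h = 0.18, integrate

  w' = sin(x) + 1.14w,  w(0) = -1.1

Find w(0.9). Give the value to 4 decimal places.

Euler: w_{n+1} = w_n + h·f(x_n, w_n).
x=0.000000, w=-1.100000: f=-1.254000 → w ← -1.100000 + 0.18·(-1.254000) = -1.325720
x=0.180000, w=-1.325720: f=-1.332291 → w ← -1.325720 + 0.18·(-1.332291) = -1.565532
x=0.360000, w=-1.565532: f=-1.432433 → w ← -1.565532 + 0.18·(-1.432433) = -1.823370
x=0.540000, w=-1.823370: f=-1.564506 → w ← -1.823370 + 0.18·(-1.564506) = -2.104981
x=0.720000, w=-2.104981: f=-1.740294 → w ← -2.104981 + 0.18·(-1.740294) = -2.418234
w(0.9) ≈ -2.4182

-2.4182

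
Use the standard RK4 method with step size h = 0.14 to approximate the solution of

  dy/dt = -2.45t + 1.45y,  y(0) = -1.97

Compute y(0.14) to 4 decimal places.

RK4: k1 = f(t_n, y_n); k2 = f(t_n + h/2, y_n + (h/2)·k1); k3 = f(t_n + h/2, y_n + (h/2)·k2); k4 = f(t_n + h, y_n + h·k3); y_{n+1} = y_n + (h/6)·(k1 + 2k2 + 2k3 + k4).
t=0.000000, y=-1.970000:
  k1 = f(0.000000, -1.970000) = -2.856500
  k2 = f(0.070000, -2.169955) = -3.317935
  k3 = f(0.070000, -2.202255) = -3.364770
  k4 = f(0.140000, -2.441068) = -3.882548
  y ← -1.970000 + (0.14/6)·(k1 + 2k2 + 2k3 + k4) = -2.439104
y(0.14) ≈ -2.4391

-2.4391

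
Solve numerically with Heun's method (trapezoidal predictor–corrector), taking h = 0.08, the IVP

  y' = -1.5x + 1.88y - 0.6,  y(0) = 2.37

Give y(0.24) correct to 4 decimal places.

Heun: k1 = f(x_n, y_n); k2 = f(x_n + h, y_n + h·k1); y_{n+1} = y_n + (h/2)·(k1 + k2).
x=0.000000, y=2.370000:
  k1 = f(0.000000, 2.370000) = 3.855600
  k2 = f(0.080000, 2.678448) = 4.315482
  y ← 2.370000 + (0.08/2)·(3.855600 + 4.315482) = 2.696843
x=0.080000, y=2.696843:
  k1 = f(0.080000, 2.696843) = 4.350065
  k2 = f(0.160000, 3.044849) = 4.884315
  y ← 2.696843 + (0.08/2)·(4.350065 + 4.884315) = 3.066219
x=0.160000, y=3.066219:
  k1 = f(0.160000, 3.066219) = 4.924491
  k2 = f(0.240000, 3.460178) = 5.545134
  y ← 3.066219 + (0.08/2)·(4.924491 + 5.545134) = 3.485004
y(0.24) ≈ 3.4850

3.4850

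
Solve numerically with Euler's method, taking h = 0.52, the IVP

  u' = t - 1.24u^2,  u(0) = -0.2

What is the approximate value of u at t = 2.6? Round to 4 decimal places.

Euler: u_{n+1} = u_n + h·f(t_n, u_n).
t=0.000000, u=-0.200000: f=-0.049600 → u ← -0.200000 + 0.52·(-0.049600) = -0.225792
t=0.520000, u=-0.225792: f=0.456782 → u ← -0.225792 + 0.52·0.456782 = 0.011735
t=1.040000, u=0.011735: f=1.039829 → u ← 0.011735 + 0.52·1.039829 = 0.552446
t=1.560000, u=0.552446: f=1.181556 → u ← 0.552446 + 0.52·1.181556 = 1.166855
t=2.080000, u=1.166855: f=0.391677 → u ← 1.166855 + 0.52·0.391677 = 1.370527
u(2.6) ≈ 1.3705

1.3705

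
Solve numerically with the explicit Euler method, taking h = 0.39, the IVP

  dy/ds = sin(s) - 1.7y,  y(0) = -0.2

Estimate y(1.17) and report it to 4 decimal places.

Euler: y_{n+1} = y_n + h·f(s_n, y_n).
s=0.000000, y=-0.200000: f=0.340000 → y ← -0.200000 + 0.39·0.340000 = -0.067400
s=0.390000, y=-0.067400: f=0.494768 → y ← -0.067400 + 0.39·0.494768 = 0.125560
s=0.780000, y=0.125560: f=0.489828 → y ← 0.125560 + 0.39·0.489828 = 0.316593
y(1.17) ≈ 0.3166

0.3166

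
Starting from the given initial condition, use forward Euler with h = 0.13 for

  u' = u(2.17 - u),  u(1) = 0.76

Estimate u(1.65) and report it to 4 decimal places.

Euler: u_{n+1} = u_n + h·f(x_n, u_n).
x=1.000000, u=0.760000: f=1.071600 → u ← 0.760000 + 0.13·1.071600 = 0.899308
x=1.130000, u=0.899308: f=1.142743 → u ← 0.899308 + 0.13·1.142743 = 1.047865
x=1.260000, u=1.047865: f=1.175846 → u ← 1.047865 + 0.13·1.175846 = 1.200725
x=1.390000, u=1.200725: f=1.163833 → u ← 1.200725 + 0.13·1.163833 = 1.352023
x=1.520000, u=1.352023: f=1.105924 → u ← 1.352023 + 0.13·1.105924 = 1.495793
u(1.65) ≈ 1.4958

1.4958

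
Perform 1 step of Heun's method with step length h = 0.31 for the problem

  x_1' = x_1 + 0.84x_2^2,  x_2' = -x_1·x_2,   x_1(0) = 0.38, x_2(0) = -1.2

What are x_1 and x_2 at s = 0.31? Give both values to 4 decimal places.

0.9076, -0.9861

Heun on (x_1,x_2): k1 = f(s_n, state_n); k2 = f(s_n + h, state_n + h·k1); state_{n+1} = state_n + (h/2)·(k1 + k2).
0.000000: (0.380000, -1.200000)
  k1 = (1.589600, 0.456000)
  predictor → (0.872776, -1.058640)
  k2 = (1.814180, 0.923956)
  → (0.907586, -0.986107)
(x_1(0.31), x_2(0.31)) ≈ (0.9076, -0.9861)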